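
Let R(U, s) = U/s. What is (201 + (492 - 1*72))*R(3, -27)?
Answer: -69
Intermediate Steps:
(201 + (492 - 1*72))*R(3, -27) = (201 + (492 - 1*72))*(3/(-27)) = (201 + (492 - 72))*(3*(-1/27)) = (201 + 420)*(-1/9) = 621*(-1/9) = -69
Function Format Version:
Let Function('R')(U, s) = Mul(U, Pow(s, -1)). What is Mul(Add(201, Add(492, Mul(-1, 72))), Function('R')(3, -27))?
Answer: -69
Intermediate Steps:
Mul(Add(201, Add(492, Mul(-1, 72))), Function('R')(3, -27)) = Mul(Add(201, Add(492, Mul(-1, 72))), Mul(3, Pow(-27, -1))) = Mul(Add(201, Add(492, -72)), Mul(3, Rational(-1, 27))) = Mul(Add(201, 420), Rational(-1, 9)) = Mul(621, Rational(-1, 9)) = -69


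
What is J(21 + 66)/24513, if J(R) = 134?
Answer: 134/24513 ≈ 0.0054665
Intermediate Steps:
J(21 + 66)/24513 = 134/24513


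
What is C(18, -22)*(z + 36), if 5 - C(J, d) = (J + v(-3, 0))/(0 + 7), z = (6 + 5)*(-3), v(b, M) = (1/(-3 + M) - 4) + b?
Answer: 73/7 ≈ 10.429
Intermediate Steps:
v(b, M) = -4 + b + 1/(-3 + M) (v(b, M) = (-4 + 1/(-3 + M)) + b = -4 + b + 1/(-3 + M))
z = -33 (z = 11*(-3) = -33)
C(J, d) = 127/21 - J/7 (C(J, d) = 5 - (J + (13 - 4*0 - 3*(-3) + 0*(-3))/(-3 + 0))/(0 + 7) = 5 - (J + (13 + 0 + 9 + 0)/(-3))/7 = 5 - (J - 1/3*22)/7 = 5 - (J - 22/3)/7 = 5 - (-22/3 + J)/7 = 5 - (-22/21 + J/7) = 5 + (22/21 - J/7) = 127/21 - J/7)
C(18, -22)*(z + 36) = (127/21 - 1/7*18)*(-33 + 36) = (127/21 - 18/7)*3 = (73/21)*3 = 73/7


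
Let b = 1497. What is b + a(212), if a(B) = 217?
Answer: 1714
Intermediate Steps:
b + a(212) = 1497 + 217 = 1714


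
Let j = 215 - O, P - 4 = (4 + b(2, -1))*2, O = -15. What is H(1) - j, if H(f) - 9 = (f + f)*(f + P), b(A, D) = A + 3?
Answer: -175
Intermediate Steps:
b(A, D) = 3 + A
P = 22 (P = 4 + (4 + (3 + 2))*2 = 4 + (4 + 5)*2 = 4 + 9*2 = 4 + 18 = 22)
H(f) = 9 + 2*f*(22 + f) (H(f) = 9 + (f + f)*(f + 22) = 9 + (2*f)*(22 + f) = 9 + 2*f*(22 + f))
j = 230 (j = 215 - 1*(-15) = 215 + 15 = 230)
H(1) - j = (9 + 2*1² + 44*1) - 1*230 = (9 + 2*1 + 44) - 230 = (9 + 2 + 44) - 230 = 55 - 230 = -175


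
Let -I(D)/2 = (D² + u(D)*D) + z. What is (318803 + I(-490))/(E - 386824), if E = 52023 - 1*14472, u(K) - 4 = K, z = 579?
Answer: 638835/349273 ≈ 1.8290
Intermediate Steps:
u(K) = 4 + K
E = 37551 (E = 52023 - 14472 = 37551)
I(D) = -1158 - 2*D² - 2*D*(4 + D) (I(D) = -2*((D² + (4 + D)*D) + 579) = -2*((D² + D*(4 + D)) + 579) = -2*(579 + D² + D*(4 + D)) = -1158 - 2*D² - 2*D*(4 + D))
(318803 + I(-490))/(E - 386824) = (318803 + (-1158 - 8*(-490) - 4*(-490)²))/(37551 - 386824) = (318803 + (-1158 + 3920 - 4*240100))/(-349273) = (318803 + (-1158 + 3920 - 960400))*(-1/349273) = (318803 - 957638)*(-1/349273) = -638835*(-1/349273) = 638835/349273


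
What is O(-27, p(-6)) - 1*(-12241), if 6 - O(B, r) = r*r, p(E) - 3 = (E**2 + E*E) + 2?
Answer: 6318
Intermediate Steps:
p(E) = 5 + 2*E**2 (p(E) = 3 + ((E**2 + E*E) + 2) = 3 + ((E**2 + E**2) + 2) = 3 + (2*E**2 + 2) = 3 + (2 + 2*E**2) = 5 + 2*E**2)
O(B, r) = 6 - r**2 (O(B, r) = 6 - r*r = 6 - r**2)
O(-27, p(-6)) - 1*(-12241) = (6 - (5 + 2*(-6)**2)**2) - 1*(-12241) = (6 - (5 + 2*36)**2) + 12241 = (6 - (5 + 72)**2) + 12241 = (6 - 1*77**2) + 12241 = (6 - 1*5929) + 12241 = (6 - 5929) + 12241 = -5923 + 12241 = 6318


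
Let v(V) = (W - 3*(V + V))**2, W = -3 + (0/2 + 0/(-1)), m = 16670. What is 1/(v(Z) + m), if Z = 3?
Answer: 1/17111 ≈ 5.8442e-5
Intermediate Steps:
W = -3 (W = -3 + (0*(1/2) + 0*(-1)) = -3 + (0 + 0) = -3 + 0 = -3)
v(V) = (-3 - 6*V)**2 (v(V) = (-3 - 3*(V + V))**2 = (-3 - 6*V)**2)
1/(v(Z) + m) = 1/(9*(1 + 2*3)**2 + 16670) = 1/(9*(1 + 6)**2 + 16670) = 1/(9*7**2 + 16670) = 1/(9*49 + 16670) = 1/(441 + 16670) = 1/17111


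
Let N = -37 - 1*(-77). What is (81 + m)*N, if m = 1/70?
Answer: 22684/7 ≈ 3240.6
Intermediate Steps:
N = 40 (N = -37 + 77 = 40)
m = 1/70 ≈ 0.014286
(81 + m)*N = (81 + 1/70)*40 = (5671/70)*40 = 22684/7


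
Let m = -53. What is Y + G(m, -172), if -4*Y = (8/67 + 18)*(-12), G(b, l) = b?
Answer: 91/67 ≈ 1.3582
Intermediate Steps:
Y = 3642/67 (Y = -(8/67 + 18)*(-12)/4 = -607*(-12)/134 = -¼*(-14568/67) = 3642/67 ≈ 54.358)
Y + G(m, -172) = 3642/67 - 53 = 91/67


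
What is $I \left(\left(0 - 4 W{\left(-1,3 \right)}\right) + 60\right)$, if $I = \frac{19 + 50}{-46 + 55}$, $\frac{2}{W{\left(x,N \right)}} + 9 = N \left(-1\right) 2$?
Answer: $\frac{20884}{45} \approx 464.09$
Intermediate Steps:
$W{\left(x,N \right)} = \frac{2}{-9 - 2 N}$ ($W{\left(x,N \right)} = \frac{2}{-9 + N \left(-1\right) 2} = \frac{2}{-9 + - N 2} = \frac{2}{-9 - 2 N}$)
$I = \frac{23}{3}$ ($I = \frac{69}{9} = 69 \cdot \frac{1}{9} = \frac{23}{3} \approx 7.6667$)
$I \left(\left(0 - 4 W{\left(-1,3 \right)}\right) + 60\right) = \frac{23 \left(\left(0 - 4 \left(- \frac{2}{9 + 2 \cdot 3}\right)\right) + 60\right)}{3} = \frac{23 \left(\left(0 - 4 \left(- \frac{2}{9 + 6}\right)\right) + 60\right)}{3} = \frac{23 \left(\left(0 - 4 \left(- \frac{2}{15}\right)\right) + 60\right)}{3} = \frac{23 \left(\left(0 - 4 \left(\left(-2\right) \frac{1}{15}\right)\right) + 60\right)}{3} = \frac{23 \left(\left(0 - - \frac{8}{15}\right) + 60\right)}{3} = \frac{23 \left(\left(0 + \frac{8}{15}\right) + 60\right)}{3} = \frac{23 \left(\frac{8}{15} + 60\right)}{3} = \frac{23}{3} \cdot \frac{908}{15} = \frac{20884}{45}$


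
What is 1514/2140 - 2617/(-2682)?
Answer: 1207616/717435 ≈ 1.6832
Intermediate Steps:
1514/2140 - 2617/(-2682) = 1514*(1/2140) - 2617*(-1/2682) = 757/1070 + 2617/2682 = 1207616/717435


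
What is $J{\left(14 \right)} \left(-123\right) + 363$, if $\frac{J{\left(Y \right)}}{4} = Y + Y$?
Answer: $-13413$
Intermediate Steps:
$J{\left(Y \right)} = 8 Y$ ($J{\left(Y \right)} = 4 \left(Y + Y\right) = 4 \cdot 2 Y = 8 Y$)
$J{\left(14 \right)} \left(-123\right) + 363 = 8 \cdot 14 \left(-123\right) + 363 = 112 \left(-123\right) + 363 = -13776 + 363 = -13413$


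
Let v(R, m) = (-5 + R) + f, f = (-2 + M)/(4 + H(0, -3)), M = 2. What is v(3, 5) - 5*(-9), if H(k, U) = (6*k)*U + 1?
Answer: 43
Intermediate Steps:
H(k, U) = 1 + 6*U*k (H(k, U) = 6*U*k + 1 = 1 + 6*U*k)
f = 0 (f = (-2 + 2)/(4 + (1 + 6*(-3)*0)) = 0/(4 + (1 + 0)) = 0/(4 + 1) = 0/5 = 0*(1/5) = 0)
v(R, m) = -5 + R (v(R, m) = (-5 + R) + 0 = -5 + R)
v(3, 5) - 5*(-9) = (-5 + 3) - 5*(-9) = -2 + 45 = 43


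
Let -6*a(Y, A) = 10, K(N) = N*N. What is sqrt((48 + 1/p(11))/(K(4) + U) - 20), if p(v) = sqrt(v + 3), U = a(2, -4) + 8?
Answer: sqrt(-15705872 + 2814*sqrt(14))/938 ≈ 4.2236*I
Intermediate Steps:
K(N) = N**2
a(Y, A) = -5/3 (a(Y, A) = -1/6*10 = -5/3)
U = 19/3 (U = -5/3 + 8 = 19/3 ≈ 6.3333)
p(v) = sqrt(3 + v)
sqrt((48 + 1/p(11))/(K(4) + U) - 20) = sqrt((48 + 1/(sqrt(3 + 11)))/(4**2 + 19/3) - 20) = sqrt((48 + 1/(sqrt(14)))/(16 + 19/3) - 20) = sqrt((48 + sqrt(14)/14)/(67/3) - 20) = sqrt((48 + sqrt(14)/14)*(3/67) - 20) = sqrt((144/67 + 3*sqrt(14)/938) - 20) = sqrt(-1196/67 + 3*sqrt(14)/938)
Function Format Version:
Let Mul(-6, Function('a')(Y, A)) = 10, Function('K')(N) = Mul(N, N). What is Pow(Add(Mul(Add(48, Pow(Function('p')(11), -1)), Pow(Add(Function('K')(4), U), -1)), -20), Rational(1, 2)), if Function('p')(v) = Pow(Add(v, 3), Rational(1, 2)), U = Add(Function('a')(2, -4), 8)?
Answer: Mul(Rational(1, 938), Pow(Add(-15705872, Mul(2814, Pow(14, Rational(1, 2)))), Rational(1, 2))) ≈ Mul(4.2236, I)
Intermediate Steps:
Function('K')(N) = Pow(N, 2)
Function('a')(Y, A) = Rational(-5, 3) (Function('a')(Y, A) = Mul(Rational(-1, 6), 10) = Rational(-5, 3))
U = Rational(19, 3) (U = Add(Rational(-5, 3), 8) = Rational(19, 3) ≈ 6.3333)
Function('p')(v) = Pow(Add(3, v), Rational(1, 2))
Pow(Add(Mul(Add(48, Pow(Function('p')(11), -1)), Pow(Add(Function('K')(4), U), -1)), -20), Rational(1, 2)) = Pow(Add(Mul(Add(48, Pow(Pow(Add(3, 11), Rational(1, 2)), -1)), Pow(Add(Pow(4, 2), Rational(19, 3)), -1)), -20), Rational(1, 2)) = Pow(Add(Mul(Add(48, Pow(Pow(14, Rational(1, 2)), -1)), Pow(Add(16, Rational(19, 3)), -1)), -20), Rational(1, 2)) = Pow(Add(Mul(Add(48, Mul(Rational(1, 14), Pow(14, Rational(1, 2)))), Pow(Rational(67, 3), -1)), -20), Rational(1, 2)) = Pow(Add(Mul(Add(48, Mul(Rational(1, 14), Pow(14, Rational(1, 2)))), Rational(3, 67)), -20), Rational(1, 2)) = Pow(Add(Add(Rational(144, 67), Mul(Rational(3, 938), Pow(14, Rational(1, 2)))), -20), Rational(1, 2)) = Pow(Add(Rational(-1196, 67), Mul(Rational(3, 938), Pow(14, Rational(1, 2)))), Rational(1, 2))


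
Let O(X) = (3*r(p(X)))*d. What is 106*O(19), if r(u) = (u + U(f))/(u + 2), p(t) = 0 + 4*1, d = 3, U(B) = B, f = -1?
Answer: 477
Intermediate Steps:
p(t) = 4 (p(t) = 0 + 4 = 4)
r(u) = (-1 + u)/(2 + u) (r(u) = (u - 1)/(u + 2) = (-1 + u)/(2 + u))
O(X) = 9/2 (O(X) = (3*((-1 + 4)/(2 + 4)))*3 = (3*(3/6))*3 = (3*((⅙)*3))*3 = (3*(½))*3 = (3/2)*3 = 9/2)
106*O(19) = 106*(9/2) = 477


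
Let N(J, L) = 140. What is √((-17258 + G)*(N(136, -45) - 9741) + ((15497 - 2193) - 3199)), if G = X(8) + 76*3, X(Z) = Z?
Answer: √163438327 ≈ 12784.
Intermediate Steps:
G = 236 (G = 8 + 76*3 = 8 + 228 = 236)
√((-17258 + G)*(N(136, -45) - 9741) + ((15497 - 2193) - 3199)) = √((-17258 + 236)*(140 - 9741) + ((15497 - 2193) - 3199)) = √(-17022*(-9601) + (13304 - 3199)) = √(163428222 + 10105) = √163438327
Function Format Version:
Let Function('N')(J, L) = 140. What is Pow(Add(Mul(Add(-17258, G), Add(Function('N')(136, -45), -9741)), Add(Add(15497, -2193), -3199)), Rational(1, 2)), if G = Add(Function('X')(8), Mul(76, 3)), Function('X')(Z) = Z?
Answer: Pow(163438327, Rational(1, 2)) ≈ 12784.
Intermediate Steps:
G = 236 (G = Add(8, Mul(76, 3)) = Add(8, 228) = 236)
Pow(Add(Mul(Add(-17258, G), Add(Function('N')(136, -45), -9741)), Add(Add(15497, -2193), -3199)), Rational(1, 2)) = Pow(Add(Mul(Add(-17258, 236), Add(140, -9741)), Add(Add(15497, -2193), -3199)), Rational(1, 2)) = Pow(Add(Mul(-17022, -9601), Add(13304, -3199)), Rational(1, 2)) = Pow(Add(163428222, 10105), Rational(1, 2)) = Pow(163438327, Rational(1, 2))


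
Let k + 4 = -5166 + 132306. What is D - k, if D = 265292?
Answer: 138156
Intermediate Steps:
k = 127136 (k = -4 + (-5166 + 132306) = -4 + 127140 = 127136)
D - k = 265292 - 1*127136 = 265292 - 127136 = 138156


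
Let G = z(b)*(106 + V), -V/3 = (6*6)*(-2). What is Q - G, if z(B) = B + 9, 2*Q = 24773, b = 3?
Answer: 17045/2 ≈ 8522.5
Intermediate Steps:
V = 216 (V = -3*6*6*(-2) = -108*(-2) = -3*(-72) = 216)
Q = 24773/2 (Q = (½)*24773 = 24773/2 ≈ 12387.)
z(B) = 9 + B
G = 3864 (G = (9 + 3)*(106 + 216) = 12*322 = 3864)
Q - G = 24773/2 - 1*3864 = 24773/2 - 3864 = 17045/2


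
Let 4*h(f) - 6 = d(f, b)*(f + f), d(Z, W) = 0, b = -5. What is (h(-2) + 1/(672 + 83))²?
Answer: 5139289/2280100 ≈ 2.2540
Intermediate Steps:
h(f) = 3/2 (h(f) = 3/2 + (0*(f + f))/4 = 3/2 + (0*(2*f))/4 = 3/2 + (¼)*0 = 3/2 + 0 = 3/2)
(h(-2) + 1/(672 + 83))² = (3/2 + 1/(672 + 83))² = (3/2 + 1/755)² = (2267/1510)² = 5139289/2280100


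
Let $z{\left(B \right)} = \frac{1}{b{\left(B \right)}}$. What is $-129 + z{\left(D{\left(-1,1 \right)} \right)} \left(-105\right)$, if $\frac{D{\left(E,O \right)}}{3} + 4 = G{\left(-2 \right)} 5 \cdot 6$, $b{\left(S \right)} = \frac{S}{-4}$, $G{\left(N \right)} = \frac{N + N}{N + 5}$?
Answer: $- \frac{1454}{11} \approx -132.18$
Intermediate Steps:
$G{\left(N \right)} = \frac{2 N}{5 + N}$
$b{\left(S \right)} = - \frac{S}{4}$ ($b{\left(S \right)} = S \left(- \frac{1}{4}\right) = - \frac{S}{4}$)
$D{\left(E,O \right)} = -132$ ($D{\left(E,O \right)} = -12 + 3 \cdot 2 \left(-2\right) \frac{1}{5 - 2} \cdot 5 \cdot 6 = -12 + 3 \cdot 2 \left(-2\right) \frac{1}{3} \cdot 5 \cdot 6 = -12 + 3 \left(- \frac{4}{3}\right) 5 \cdot 6 = -12 + 3 \left(\left(- \frac{20}{3}\right) 6\right) = -12 + 3 \left(-40\right) = -12 - 120 = -132$)
$z{\left(B \right)} = - \frac{4}{B}$ ($z{\left(B \right)} = \frac{1}{\left(- \frac{1}{4}\right) B} = - \frac{4}{B}$)
$-129 + z{\left(D{\left(-1,1 \right)} \right)} \left(-105\right) = -129 + - \frac{4}{-132} \left(-105\right) = -129 + \left(-4\right) \left(- \frac{1}{132}\right) \left(-105\right) = -129 + \frac{1}{33} \left(-105\right) = -129 - \frac{35}{11} = - \frac{1454}{11}$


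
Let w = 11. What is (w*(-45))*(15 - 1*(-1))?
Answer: -7920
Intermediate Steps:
(w*(-45))*(15 - 1*(-1)) = (11*(-45))*(15 - 1*(-1)) = -495*(15 + 1) = -495*16 = -7920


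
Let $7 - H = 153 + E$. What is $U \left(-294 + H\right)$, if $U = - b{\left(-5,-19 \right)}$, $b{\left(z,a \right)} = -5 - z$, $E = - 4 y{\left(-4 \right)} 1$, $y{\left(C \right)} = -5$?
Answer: $0$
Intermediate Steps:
$E = 20$ ($E = \left(-4\right) \left(-5\right) 1 = 20 \cdot 1 = 20$)
$U = 0$ ($U = - (-5 - -5) = - (-5 + 5) = \left(-1\right) 0 = 0$)
$H = -166$ ($H = 7 - \left(153 + 20\right) = 7 - 173 = -166$)
$U \left(-294 + H\right) = 0 \left(-294 - 166\right) = 0 \left(-460\right) = 0$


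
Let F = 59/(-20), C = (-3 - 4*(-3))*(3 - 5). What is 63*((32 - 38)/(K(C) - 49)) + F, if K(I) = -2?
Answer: 1517/340 ≈ 4.4618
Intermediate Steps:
C = -18 (C = (-3 + 12)*(-2) = 9*(-2) = -18)
F = -59/20 (F = 59*(-1/20) = -59/20 ≈ -2.9500)
63*((32 - 38)/(K(C) - 49)) + F = 63*((32 - 38)/(-2 - 49)) - 59/20 = 63*(-6/(-51)) - 59/20 = 63*(-6*(-1/51)) - 59/20 = 63*(2/17) - 59/20 = 126/17 - 59/20 = 1517/340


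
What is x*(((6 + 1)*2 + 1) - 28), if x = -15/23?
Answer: 195/23 ≈ 8.4783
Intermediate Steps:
x = -15/23 (x = -15*1/23 = -15/23 ≈ -0.65217)
x*(((6 + 1)*2 + 1) - 28) = -15*(((6 + 1)*2 + 1) - 28)/23 = -15*((7*2 + 1) - 28)/23 = -15*((14 + 1) - 28)/23 = -15*(15 - 28)/23 = -15/23*(-13) = 195/23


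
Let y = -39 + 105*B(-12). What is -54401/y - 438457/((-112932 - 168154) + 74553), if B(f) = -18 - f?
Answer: 11528929466/138170577 ≈ 83.440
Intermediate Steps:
y = -669 (y = -39 + 105*(-18 - 1*(-12)) = -39 + 105*(-18 + 12) = -39 + 105*(-6) = -39 - 630 = -669)
-54401/y - 438457/((-112932 - 168154) + 74553) = -54401/(-669) - 438457/((-112932 - 168154) + 74553) = -54401*(-1/669) - 438457/(-281086 + 74553) = 54401/669 - 438457/(-206533) = 54401/669 - 438457*(-1/206533) = 54401/669 + 438457/206533 = 11528929466/138170577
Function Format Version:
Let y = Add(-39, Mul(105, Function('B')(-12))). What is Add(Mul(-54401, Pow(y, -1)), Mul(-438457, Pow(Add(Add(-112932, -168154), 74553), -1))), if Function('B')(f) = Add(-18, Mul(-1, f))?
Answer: Rational(11528929466, 138170577) ≈ 83.440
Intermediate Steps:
y = -669 (y = Add(-39, Mul(105, Add(-18, Mul(-1, -12)))) = Add(-39, Mul(105, Add(-18, 12))) = Add(-39, Mul(105, -6)) = Add(-39, -630) = -669)
Add(Mul(-54401, Pow(y, -1)), Mul(-438457, Pow(Add(Add(-112932, -168154), 74553), -1))) = Add(Mul(-54401, Pow(-669, -1)), Mul(-438457, Pow(Add(Add(-112932, -168154), 74553), -1))) = Add(Mul(-54401, Rational(-1, 669)), Mul(-438457, Pow(Add(-281086, 74553), -1))) = Add(Rational(54401, 669), Mul(-438457, Pow(-206533, -1))) = Add(Rational(54401, 669), Mul(-438457, Rational(-1, 206533))) = Add(Rational(54401, 669), Rational(438457, 206533)) = Rational(11528929466, 138170577)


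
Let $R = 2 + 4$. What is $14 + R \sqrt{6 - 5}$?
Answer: $20$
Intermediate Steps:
$R = 6$
$14 + R \sqrt{6 - 5} = 14 + 6 \sqrt{6 - 5} = 14 + 6 \sqrt{1} = 14 + 6 \cdot 1 = 14 + 6 = 20$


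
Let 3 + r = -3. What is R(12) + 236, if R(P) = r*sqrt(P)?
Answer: 236 - 12*sqrt(3) ≈ 215.22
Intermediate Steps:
r = -6 (r = -3 - 3 = -6)
R(P) = -6*sqrt(P)
R(12) + 236 = -12*sqrt(3) + 236 = 236 - 12*sqrt(3)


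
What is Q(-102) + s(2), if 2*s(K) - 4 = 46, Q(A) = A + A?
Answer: -179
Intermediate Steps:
Q(A) = 2*A
s(K) = 25 (s(K) = 2 + (1/2)*46 = 2 + 23 = 25)
Q(-102) + s(2) = 2*(-102) + 25 = -204 + 25 = -179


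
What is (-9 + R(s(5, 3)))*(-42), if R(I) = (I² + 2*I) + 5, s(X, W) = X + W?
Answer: -3192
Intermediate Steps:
s(X, W) = W + X
R(I) = 5 + I² + 2*I
(-9 + R(s(5, 3)))*(-42) = (-9 + (5 + (3 + 5)² + 2*(3 + 5)))*(-42) = (-9 + (5 + 8² + 2*8))*(-42) = (-9 + (5 + 64 + 16))*(-42) = (-9 + 85)*(-42) = 76*(-42) = -3192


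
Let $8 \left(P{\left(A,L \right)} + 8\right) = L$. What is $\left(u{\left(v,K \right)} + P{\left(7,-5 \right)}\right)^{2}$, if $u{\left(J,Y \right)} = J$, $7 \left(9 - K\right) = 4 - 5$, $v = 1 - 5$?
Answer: $\frac{10201}{64} \approx 159.39$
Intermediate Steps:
$P{\left(A,L \right)} = -8 + \frac{L}{8}$
$v = -4$ ($v = 1 - 5 = -4$)
$K = \frac{64}{7}$ ($K = 9 - \frac{4 - 5}{7} = 9 - - \frac{1}{7} = 9 + \frac{1}{7} = \frac{64}{7} \approx 9.1429$)
$\left(u{\left(v,K \right)} + P{\left(7,-5 \right)}\right)^{2} = \left(-4 + \left(-8 + \frac{1}{8} \left(-5\right)\right)\right)^{2} = \left(-4 - \frac{69}{8}\right)^{2} = \left(- \frac{101}{8}\right)^{2} = \frac{10201}{64}$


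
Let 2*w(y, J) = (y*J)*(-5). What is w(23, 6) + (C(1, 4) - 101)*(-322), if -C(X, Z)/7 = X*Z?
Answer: 41193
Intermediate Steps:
w(y, J) = -5*J*y/2 (w(y, J) = ((y*J)*(-5))/2 = ((J*y)*(-5))/2 = (-5*J*y)/2 = -5*J*y/2)
C(X, Z) = -7*X*Z
w(23, 6) + (C(1, 4) - 101)*(-322) = -5/2*6*23 + (-7*1*4 - 101)*(-322) = -345 + (-28 - 101)*(-322) = -345 - 129*(-322) = -345 + 41538 = 41193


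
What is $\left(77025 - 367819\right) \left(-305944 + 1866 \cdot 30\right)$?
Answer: $72688031416$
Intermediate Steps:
$\left(77025 - 367819\right) \left(-305944 + 1866 \cdot 30\right) = - 290794 \left(-305944 + 55980\right) = \left(-290794\right) \left(-249964\right) = 72688031416$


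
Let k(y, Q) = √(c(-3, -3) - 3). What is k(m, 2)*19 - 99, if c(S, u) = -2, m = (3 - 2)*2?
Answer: -99 + 19*I*√5 ≈ -99.0 + 42.485*I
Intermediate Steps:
m = 2 (m = 1*2 = 2)
k(y, Q) = I*√5 (k(y, Q) = √(-2 - 3) = √(-5) = I*√5)
k(m, 2)*19 - 99 = (I*√5)*19 - 99 = 19*I*√5 - 99 = -99 + 19*I*√5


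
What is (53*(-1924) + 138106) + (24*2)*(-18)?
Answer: 35270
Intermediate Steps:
(53*(-1924) + 138106) + (24*2)*(-18) = (-101972 + 138106) + 48*(-18) = 36134 - 864 = 35270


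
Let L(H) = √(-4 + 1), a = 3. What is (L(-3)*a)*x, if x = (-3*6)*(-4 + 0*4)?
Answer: 216*I*√3 ≈ 374.12*I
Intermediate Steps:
L(H) = I*√3 (L(H) = √(-3) = I*√3)
x = 72 (x = -18*(-4 + 0) = -18*(-4) = 72)
(L(-3)*a)*x = ((I*√3)*3)*72 = (3*I*√3)*72 = 216*I*√3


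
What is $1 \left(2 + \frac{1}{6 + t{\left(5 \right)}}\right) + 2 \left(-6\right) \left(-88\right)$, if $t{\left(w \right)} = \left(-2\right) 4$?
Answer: $\frac{2115}{2} \approx 1057.5$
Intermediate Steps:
$t{\left(w \right)} = -8$
$1 \left(2 + \frac{1}{6 + t{\left(5 \right)}}\right) + 2 \left(-6\right) \left(-88\right) = 1 \left(2 + \frac{1}{6 - 8}\right) + 2 \left(-6\right) \left(-88\right) = 1 \left(2 + \frac{1}{-2}\right) - -1056 = 1 \left(2 - \frac{1}{2}\right) + 1056 = 1 \cdot \frac{3}{2} + 1056 = \frac{3}{2} + 1056 = \frac{2115}{2}$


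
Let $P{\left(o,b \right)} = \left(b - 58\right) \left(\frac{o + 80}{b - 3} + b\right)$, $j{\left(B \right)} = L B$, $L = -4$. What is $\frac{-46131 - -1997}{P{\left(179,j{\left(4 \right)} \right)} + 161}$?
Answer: $- \frac{838546}{44721} \approx -18.751$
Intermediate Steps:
$j{\left(B \right)} = - 4 B$
$P{\left(o,b \right)} = \left(-58 + b\right) \left(b + \frac{80 + o}{-3 + b}\right)$ ($P{\left(o,b \right)} = \left(-58 + b\right) \left(\frac{80 + o}{-3 + b} + b\right) = \left(-58 + b\right) \left(b + \frac{80 + o}{-3 + b}\right)$)
$\frac{-46131 - -1997}{P{\left(179,j{\left(4 \right)} \right)} + 161} = \frac{-46131 - -1997}{\frac{-4640 + \left(\left(-4\right) 4\right)^{3} - 61 \left(\left(-4\right) 4\right)^{2} - 10382 + 254 \left(\left(-4\right) 4\right) + \left(-4\right) 4 \cdot 179}{-3 - 16} + 161} = \frac{-46131 + \left(-13757 + 15754\right)}{\frac{-4640 + \left(-16\right)^{3} - 61 \left(-16\right)^{2} - 10382 + 254 \left(-16\right) - 2864}{-3 - 16} + 161} = \frac{-46131 + 1997}{\frac{-4640 - 4096 - 15616 - 10382 - 4064 - 2864}{-19} + 161} = - \frac{44134}{- \frac{-4640 - 4096 - 15616 - 10382 - 4064 - 2864}{19} + 161} = - \frac{44134}{\left(- \frac{1}{19}\right) \left(-41662\right) + 161} = - \frac{44134}{\frac{41662}{19} + 161} = - \frac{44134}{\frac{44721}{19}} = \left(-44134\right) \frac{19}{44721} = - \frac{838546}{44721}$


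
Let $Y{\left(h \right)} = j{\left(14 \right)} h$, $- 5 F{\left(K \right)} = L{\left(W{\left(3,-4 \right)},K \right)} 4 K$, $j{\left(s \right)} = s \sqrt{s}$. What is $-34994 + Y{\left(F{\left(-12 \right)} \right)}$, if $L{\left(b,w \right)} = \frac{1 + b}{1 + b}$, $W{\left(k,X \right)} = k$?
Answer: $-34994 + \frac{672 \sqrt{14}}{5} \approx -34491.0$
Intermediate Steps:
$L{\left(b,w \right)} = 1$
$j{\left(s \right)} = s^{\frac{3}{2}}$
$F{\left(K \right)} = - \frac{4 K}{5}$ ($F{\left(K \right)} = - \frac{1 \cdot 4 K}{5} = - \frac{4 K}{5}$)
$Y{\left(h \right)} = 14 h \sqrt{14}$ ($Y{\left(h \right)} = 14^{\frac{3}{2}} h = 14 \sqrt{14} h = 14 h \sqrt{14}$)
$-34994 + Y{\left(F{\left(-12 \right)} \right)} = -34994 + 14 \left(\left(- \frac{4}{5}\right) \left(-12\right)\right) \sqrt{14} = -34994 + 14 \cdot \frac{48}{5} \sqrt{14} = -34994 + \frac{672 \sqrt{14}}{5}$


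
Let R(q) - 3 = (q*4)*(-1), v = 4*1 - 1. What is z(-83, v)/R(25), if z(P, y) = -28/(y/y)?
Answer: 28/97 ≈ 0.28866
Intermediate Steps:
v = 3 (v = 4 - 1 = 3)
R(q) = 3 - 4*q (R(q) = 3 + (q*4)*(-1) = 3 + (4*q)*(-1) = 3 - 4*q)
z(P, y) = -28 (z(P, y) = -28/1 = -28*1 = -28)
z(-83, v)/R(25) = -28/(3 - 4*25) = -28/(3 - 100) = -28/(-97) = -28*(-1/97) = 28/97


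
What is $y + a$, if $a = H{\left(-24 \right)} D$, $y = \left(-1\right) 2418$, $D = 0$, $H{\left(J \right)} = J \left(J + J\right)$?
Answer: $-2418$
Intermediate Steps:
$H{\left(J \right)} = 2 J^{2}$ ($H{\left(J \right)} = J 2 J = 2 J^{2}$)
$y = -2418$
$a = 0$ ($a = 2 \left(-24\right)^{2} \cdot 0 = 2 \cdot 576 \cdot 0 = 1152 \cdot 0 = 0$)
$y + a = -2418 + 0 = -2418$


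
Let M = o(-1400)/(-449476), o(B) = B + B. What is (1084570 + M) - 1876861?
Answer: -89028946679/112369 ≈ -7.9229e+5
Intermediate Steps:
o(B) = 2*B
M = 700/112369 (M = (2*(-1400))/(-449476) = -2800*(-1/449476) = 700/112369 ≈ 0.0062295)
(1084570 + M) - 1876861 = (1084570 + 700/112369) - 1876861 = 121872047030/112369 - 1876861 = -89028946679/112369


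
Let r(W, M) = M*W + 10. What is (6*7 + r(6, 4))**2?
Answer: 5776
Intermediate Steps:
r(W, M) = 10 + M*W
(6*7 + r(6, 4))**2 = (6*7 + (10 + 4*6))**2 = (42 + (10 + 24))**2 = (42 + 34)**2 = 76**2 = 5776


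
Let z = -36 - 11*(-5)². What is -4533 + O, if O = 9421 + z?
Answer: 4577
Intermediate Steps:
z = -311 (z = -36 - 11*25 = -36 - 275 = -311)
O = 9110 (O = 9421 - 311 = 9110)
-4533 + O = -4533 + 9110 = 4577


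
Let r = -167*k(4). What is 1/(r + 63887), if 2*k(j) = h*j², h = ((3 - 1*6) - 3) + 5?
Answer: 1/65223 ≈ 1.5332e-5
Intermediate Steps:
h = -1 (h = ((3 - 6) - 3) + 5 = (-3 - 3) + 5 = -6 + 5 = -1)
k(j) = -j²/2 (k(j) = (-j²)/2 = -j²/2)
r = 1336 (r = -(-167)*4²/2 = -(-167)*16/2 = -167*(-8) = 1336)
1/(r + 63887) = 1/(1336 + 63887) = 1/65223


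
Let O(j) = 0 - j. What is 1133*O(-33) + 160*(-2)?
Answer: 37069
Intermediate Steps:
O(j) = -j
1133*O(-33) + 160*(-2) = 1133*(-1*(-33)) + 160*(-2) = 1133*33 - 320 = 37389 - 320 = 37069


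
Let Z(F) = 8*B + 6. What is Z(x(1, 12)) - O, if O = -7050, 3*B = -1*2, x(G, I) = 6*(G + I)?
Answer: 21152/3 ≈ 7050.7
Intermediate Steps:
x(G, I) = 6*G + 6*I
B = -⅔ (B = (-1*2)/3 = (⅓)*(-2) = -⅔ ≈ -0.66667)
Z(F) = ⅔ (Z(F) = 8*(-⅔) + 6 = -16/3 + 6 = ⅔)
Z(x(1, 12)) - O = ⅔ - 1*(-7050) = ⅔ + 7050 = 21152/3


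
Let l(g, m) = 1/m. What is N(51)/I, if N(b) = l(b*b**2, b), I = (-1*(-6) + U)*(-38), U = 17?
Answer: -1/44574 ≈ -2.2435e-5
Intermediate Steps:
I = -874 (I = (-1*(-6) + 17)*(-38) = (6 + 17)*(-38) = 23*(-38) = -874)
N(b) = 1/b
N(51)/I = 1/(51*(-874)) = (1/51)*(-1/874) = -1/44574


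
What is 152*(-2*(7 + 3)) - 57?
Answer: -3097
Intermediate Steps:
152*(-2*(7 + 3)) - 57 = 152*(-2*10) - 57 = 152*(-20) - 57 = -3040 - 57 = -3097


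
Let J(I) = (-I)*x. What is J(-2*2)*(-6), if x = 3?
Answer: -72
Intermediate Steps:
J(I) = -3*I (J(I) = -I*3 = -3*I)
J(-2*2)*(-6) = -(-6)*2*(-6) = -3*(-4)*(-6) = 12*(-6) = -72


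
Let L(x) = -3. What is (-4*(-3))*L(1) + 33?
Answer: -3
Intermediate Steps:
(-4*(-3))*L(1) + 33 = -4*(-3)*(-3) + 33 = 12*(-3) + 33 = -36 + 33 = -3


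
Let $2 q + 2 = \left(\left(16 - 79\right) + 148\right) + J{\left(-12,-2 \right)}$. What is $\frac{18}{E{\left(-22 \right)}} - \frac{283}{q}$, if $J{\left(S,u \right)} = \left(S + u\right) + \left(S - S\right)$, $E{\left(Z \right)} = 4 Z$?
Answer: $- \frac{25525}{3036} \approx -8.4074$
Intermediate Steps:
$J{\left(S,u \right)} = S + u$ ($J{\left(S,u \right)} = \left(S + u\right) + 0 = S + u$)
$q = \frac{69}{2}$ ($q = -1 + \frac{\left(\left(16 - 79\right) + 148\right) - 14}{2} = -1 + \frac{\left(-63 + 148\right) - 14}{2} = -1 + \frac{85 - 14}{2} = -1 + \frac{1}{2} \cdot 71 = -1 + \frac{71}{2} = \frac{69}{2} \approx 34.5$)
$\frac{18}{E{\left(-22 \right)}} - \frac{283}{q} = \frac{18}{4 \left(-22\right)} - \frac{283}{\frac{69}{2}} = \frac{18}{-88} - \frac{566}{69} = 18 \left(- \frac{1}{88}\right) - \frac{566}{69} = - \frac{9}{44} - \frac{566}{69} = - \frac{25525}{3036}$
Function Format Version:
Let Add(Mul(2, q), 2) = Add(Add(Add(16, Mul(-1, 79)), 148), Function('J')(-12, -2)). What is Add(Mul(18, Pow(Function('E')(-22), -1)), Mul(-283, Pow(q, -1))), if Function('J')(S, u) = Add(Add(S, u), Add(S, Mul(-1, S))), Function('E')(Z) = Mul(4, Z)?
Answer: Rational(-25525, 3036) ≈ -8.4074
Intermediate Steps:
Function('J')(S, u) = Add(S, u) (Function('J')(S, u) = Add(Add(S, u), 0) = Add(S, u))
q = Rational(69, 2) (q = Add(-1, Mul(Rational(1, 2), Add(Add(Add(16, Mul(-1, 79)), 148), Add(-12, -2)))) = Add(-1, Mul(Rational(1, 2), Add(Add(Add(16, -79), 148), -14))) = Add(-1, Mul(Rational(1, 2), Add(Add(-63, 148), -14))) = Add(-1, Mul(Rational(1, 2), Add(85, -14))) = Add(-1, Mul(Rational(1, 2), 71)) = Add(-1, Rational(71, 2)) = Rational(69, 2) ≈ 34.500)
Add(Mul(18, Pow(Function('E')(-22), -1)), Mul(-283, Pow(q, -1))) = Add(Mul(18, Pow(Mul(4, -22), -1)), Mul(-283, Pow(Rational(69, 2), -1))) = Add(Mul(18, Pow(-88, -1)), Mul(-283, Rational(2, 69))) = Add(Mul(18, Rational(-1, 88)), Rational(-566, 69)) = Add(Rational(-9, 44), Rational(-566, 69)) = Rational(-25525, 3036)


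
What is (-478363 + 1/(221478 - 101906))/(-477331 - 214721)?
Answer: 19066273545/27583347248 ≈ 0.69122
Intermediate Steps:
(-478363 + 1/(221478 - 101906))/(-477331 - 214721) = (-478363 + 1/119572)/(-692052) = (-478363 + 1/119572)*(-1/692052) = -57198820635/119572*(-1/692052) = 19066273545/27583347248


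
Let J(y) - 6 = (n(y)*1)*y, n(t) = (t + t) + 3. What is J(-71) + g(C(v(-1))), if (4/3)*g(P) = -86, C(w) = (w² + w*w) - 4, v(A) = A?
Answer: 19621/2 ≈ 9810.5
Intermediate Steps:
C(w) = -4 + 2*w² (C(w) = (w² + w²) - 4 = 2*w² - 4 = -4 + 2*w²)
n(t) = 3 + 2*t (n(t) = 2*t + 3 = 3 + 2*t)
g(P) = -129/2 (g(P) = (¾)*(-86) = -129/2)
J(y) = 6 + y*(3 + 2*y) (J(y) = 6 + ((3 + 2*y)*1)*y = 6 + (3 + 2*y)*y = 6 + y*(3 + 2*y))
J(-71) + g(C(v(-1))) = (6 - 71*(3 + 2*(-71))) - 129/2 = (6 - 71*(3 - 142)) - 129/2 = (6 - 71*(-139)) - 129/2 = (6 + 9869) - 129/2 = 9875 - 129/2 = 19621/2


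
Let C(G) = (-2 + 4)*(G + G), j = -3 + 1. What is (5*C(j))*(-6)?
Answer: 240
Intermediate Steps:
j = -2
C(G) = 4*G (C(G) = 2*(2*G) = 4*G)
(5*C(j))*(-6) = (5*(4*(-2)))*(-6) = (5*(-8))*(-6) = -40*(-6) = 240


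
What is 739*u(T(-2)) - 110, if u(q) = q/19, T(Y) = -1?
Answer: -2829/19 ≈ -148.89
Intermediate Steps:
u(q) = q/19 (u(q) = q*(1/19) = q/19)
739*u(T(-2)) - 110 = 739*((1/19)*(-1)) - 110 = 739*(-1/19) - 110 = -739/19 - 110 = -2829/19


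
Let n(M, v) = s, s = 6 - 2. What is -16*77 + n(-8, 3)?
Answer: -1228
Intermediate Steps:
s = 4
n(M, v) = 4
-16*77 + n(-8, 3) = -16*77 + 4 = -1232 + 4 = -1228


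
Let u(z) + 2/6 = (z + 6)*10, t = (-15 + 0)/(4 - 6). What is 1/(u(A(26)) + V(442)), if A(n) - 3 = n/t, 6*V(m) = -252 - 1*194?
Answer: 1/50 ≈ 0.020000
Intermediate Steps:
t = 15/2 (t = -15/(-2) = -15*(-½) = 15/2 ≈ 7.5000)
V(m) = -223/3 (V(m) = (-252 - 1*194)/6 = (-252 - 194)/6 = (⅙)*(-446) = -223/3)
A(n) = 3 + 2*n/15 (A(n) = 3 + n/(15/2) = 3 + n*(2/15) = 3 + 2*n/15)
u(z) = 179/3 + 10*z (u(z) = -⅓ + (z + 6)*10 = -⅓ + (6 + z)*10 = -⅓ + (60 + 10*z) = 179/3 + 10*z)
1/(u(A(26)) + V(442)) = 1/((179/3 + 10*(3 + (2/15)*26)) - 223/3) = 1/((179/3 + 10*(3 + 52/15)) - 223/3) = 1/((179/3 + 10*(97/15)) - 223/3) = 1/((179/3 + 194/3) - 223/3) = 1/(373/3 - 223/3) = 1/50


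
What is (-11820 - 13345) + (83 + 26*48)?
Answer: -23834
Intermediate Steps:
(-11820 - 13345) + (83 + 26*48) = -25165 + (83 + 1248) = -25165 + 1331 = -23834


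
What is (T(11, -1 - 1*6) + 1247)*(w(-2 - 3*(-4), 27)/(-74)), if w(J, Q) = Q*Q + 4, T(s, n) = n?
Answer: -454460/37 ≈ -12283.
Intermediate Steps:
w(J, Q) = 4 + Q**2 (w(J, Q) = Q**2 + 4 = 4 + Q**2)
(T(11, -1 - 1*6) + 1247)*(w(-2 - 3*(-4), 27)/(-74)) = ((-1 - 1*6) + 1247)*((4 + 27**2)/(-74)) = ((-1 - 6) + 1247)*((4 + 729)*(-1/74)) = (-7 + 1247)*(733*(-1/74)) = 1240*(-733/74) = -454460/37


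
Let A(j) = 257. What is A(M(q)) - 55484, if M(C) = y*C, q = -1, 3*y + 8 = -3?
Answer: -55227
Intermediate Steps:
y = -11/3 (y = -8/3 + (⅓)*(-3) = -8/3 - 1 = -11/3 ≈ -3.6667)
M(C) = -11*C/3
A(M(q)) - 55484 = 257 - 55484 = -55227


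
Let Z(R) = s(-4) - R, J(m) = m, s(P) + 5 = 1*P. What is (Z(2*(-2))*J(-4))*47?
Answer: 940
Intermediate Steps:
s(P) = -5 + P (s(P) = -5 + 1*P = -5 + P)
Z(R) = -9 - R (Z(R) = (-5 - 4) - R = -9 - R)
(Z(2*(-2))*J(-4))*47 = ((-9 - 2*(-2))*(-4))*47 = ((-9 - 1*(-4))*(-4))*47 = ((-9 + 4)*(-4))*47 = -5*(-4)*47 = 20*47 = 940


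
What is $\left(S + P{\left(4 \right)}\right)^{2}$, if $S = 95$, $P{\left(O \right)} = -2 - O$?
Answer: $7921$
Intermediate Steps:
$\left(S + P{\left(4 \right)}\right)^{2} = \left(95 - 6\right)^{2} = 89^{2} = 7921$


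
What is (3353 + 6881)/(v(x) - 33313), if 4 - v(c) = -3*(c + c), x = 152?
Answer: -10234/32397 ≈ -0.31589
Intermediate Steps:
v(c) = 4 + 6*c (v(c) = 4 - (-3)*(c + c) = 4 - (-3)*2*c = 4 - (-6)*c = 4 + 6*c)
(3353 + 6881)/(v(x) - 33313) = (3353 + 6881)/((4 + 6*152) - 33313) = 10234/((4 + 912) - 33313) = 10234/(916 - 33313) = 10234/(-32397) = 10234*(-1/32397) = -10234/32397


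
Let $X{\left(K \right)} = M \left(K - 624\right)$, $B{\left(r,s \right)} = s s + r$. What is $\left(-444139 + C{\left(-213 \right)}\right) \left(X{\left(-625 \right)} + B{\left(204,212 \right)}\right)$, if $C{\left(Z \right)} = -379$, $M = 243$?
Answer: $114845225962$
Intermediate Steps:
$B{\left(r,s \right)} = r + s^{2}$ ($B{\left(r,s \right)} = s^{2} + r = r + s^{2}$)
$X{\left(K \right)} = -151632 + 243 K$ ($X{\left(K \right)} = 243 \left(K - 624\right) = 243 \left(-624 + K\right) = -151632 + 243 K$)
$\left(-444139 + C{\left(-213 \right)}\right) \left(X{\left(-625 \right)} + B{\left(204,212 \right)}\right) = \left(-444139 - 379\right) \left(\left(-151632 + 243 \left(-625\right)\right) + \left(204 + 212^{2}\right)\right) = - 444518 \left(\left(-151632 - 151875\right) + \left(204 + 44944\right)\right) = - 444518 \left(-303507 + 45148\right) = \left(-444518\right) \left(-258359\right) = 114845225962$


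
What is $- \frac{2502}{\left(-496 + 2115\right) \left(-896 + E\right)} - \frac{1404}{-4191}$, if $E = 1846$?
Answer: $\frac{358156053}{1074327925} \approx 0.33338$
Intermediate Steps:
$- \frac{2502}{\left(-496 + 2115\right) \left(-896 + E\right)} - \frac{1404}{-4191} = - \frac{2502}{\left(-496 + 2115\right) \left(-896 + 1846\right)} - \frac{1404}{-4191} = - \frac{2502}{1619 \cdot 950} - - \frac{468}{1397} = - \frac{2502}{1538050} + \frac{468}{1397} = \left(-2502\right) \frac{1}{1538050} + \frac{468}{1397} = - \frac{1251}{769025} + \frac{468}{1397} = \frac{358156053}{1074327925}$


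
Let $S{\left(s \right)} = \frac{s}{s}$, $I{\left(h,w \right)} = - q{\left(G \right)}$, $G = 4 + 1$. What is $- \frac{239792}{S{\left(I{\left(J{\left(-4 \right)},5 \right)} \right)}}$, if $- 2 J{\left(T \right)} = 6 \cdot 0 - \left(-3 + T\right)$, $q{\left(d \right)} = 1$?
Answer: $-239792$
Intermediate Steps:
$G = 5$
$J{\left(T \right)} = - \frac{3}{2} + \frac{T}{2}$ ($J{\left(T \right)} = - \frac{6 \cdot 0 - \left(-3 + T\right)}{2} = - \frac{0 - \left(-3 + T\right)}{2} = - \frac{3 - T}{2} = - \frac{3}{2} + \frac{T}{2}$)
$I{\left(h,w \right)} = -1$ ($I{\left(h,w \right)} = \left(-1\right) 1 = -1$)
$S{\left(s \right)} = 1$
$- \frac{239792}{S{\left(I{\left(J{\left(-4 \right)},5 \right)} \right)}} = - \frac{239792}{1} = \left(-239792\right) 1 = -239792$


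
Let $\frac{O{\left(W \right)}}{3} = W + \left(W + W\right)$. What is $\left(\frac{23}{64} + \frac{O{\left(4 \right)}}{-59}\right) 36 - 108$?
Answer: $- \frac{110475}{944} \approx -117.03$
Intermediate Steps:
$O{\left(W \right)} = 9 W$ ($O{\left(W \right)} = 3 \left(W + \left(W + W\right)\right) = 3 \left(W + 2 W\right) = 3 \cdot 3 W = 9 W$)
$\left(\frac{23}{64} + \frac{O{\left(4 \right)}}{-59}\right) 36 - 108 = \left(\frac{23}{64} + \frac{9 \cdot 4}{-59}\right) 36 - 108 = \left(23 \cdot \frac{1}{64} + 36 \left(- \frac{1}{59}\right)\right) 36 - 108 = \left(\frac{23}{64} - \frac{36}{59}\right) 36 - 108 = \left(- \frac{947}{3776}\right) 36 - 108 = - \frac{8523}{944} - 108 = - \frac{110475}{944}$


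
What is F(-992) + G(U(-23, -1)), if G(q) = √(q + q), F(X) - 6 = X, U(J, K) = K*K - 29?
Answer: -986 + 2*I*√14 ≈ -986.0 + 7.4833*I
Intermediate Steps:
U(J, K) = -29 + K² (U(J, K) = K² - 29 = -29 + K²)
F(X) = 6 + X
G(q) = √2*√q (G(q) = √(2*q) = √2*√q)
F(-992) + G(U(-23, -1)) = (6 - 992) + √2*√(-29 + (-1)²) = -986 + √2*√(-29 + 1) = -986 + √2*√(-28) = -986 + √2*(2*I*√7) = -986 + 2*I*√14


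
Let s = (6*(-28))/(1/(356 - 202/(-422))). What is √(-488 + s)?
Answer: 4*I*√168001154/211 ≈ 245.72*I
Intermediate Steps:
s = -12636456/211 (s = -168/(1/(356 - 202*(-1/422))) = -168/(1/(356 + 101/211)) = -168/(1/(75217/211)) = -168/211/75217 = -168*75217/211 = -12636456/211 ≈ -59888.)
√(-488 + s) = √(-488 - 12636456/211) = √(-12739424/211) = 4*I*√168001154/211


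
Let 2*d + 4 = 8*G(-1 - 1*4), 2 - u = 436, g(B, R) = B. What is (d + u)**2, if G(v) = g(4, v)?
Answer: 176400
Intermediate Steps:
G(v) = 4
u = -434 (u = 2 - 1*436 = 2 - 436 = -434)
d = 14 (d = -2 + (8*4)/2 = -2 + (1/2)*32 = -2 + 16 = 14)
(d + u)**2 = (14 - 434)**2 = (-420)**2 = 176400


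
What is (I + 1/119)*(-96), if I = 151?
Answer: -1725120/119 ≈ -14497.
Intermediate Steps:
(I + 1/119)*(-96) = (151 + 1/119)*(-96) = (17970/119)*(-96) = -1725120/119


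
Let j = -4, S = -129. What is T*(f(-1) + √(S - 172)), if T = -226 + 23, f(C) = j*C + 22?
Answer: -5278 - 203*I*√301 ≈ -5278.0 - 3521.9*I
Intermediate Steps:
f(C) = 22 - 4*C (f(C) = -4*C + 22 = 22 - 4*C)
T = -203
T*(f(-1) + √(S - 172)) = -203*((22 - 4*(-1)) + √(-129 - 172)) = -203*((22 + 4) + √(-301)) = -203*(26 + I*√301) = -5278 - 203*I*√301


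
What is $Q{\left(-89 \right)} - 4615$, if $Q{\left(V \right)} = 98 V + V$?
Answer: $-13426$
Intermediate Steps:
$Q{\left(V \right)} = 99 V$
$Q{\left(-89 \right)} - 4615 = 99 \left(-89\right) - 4615 = -8811 - 4615 = -13426$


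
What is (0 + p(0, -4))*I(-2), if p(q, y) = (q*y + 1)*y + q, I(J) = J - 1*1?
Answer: 12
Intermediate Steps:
I(J) = -1 + J (I(J) = J - 1 = -1 + J)
p(q, y) = q + y*(1 + q*y) (p(q, y) = (1 + q*y)*y + q = y*(1 + q*y) + q = q + y*(1 + q*y))
(0 + p(0, -4))*I(-2) = (0 + (0 - 4 + 0*(-4)²))*(-1 - 2) = (0 + (0 - 4 + 0*16))*(-3) = (0 + (0 - 4 + 0))*(-3) = (0 - 4)*(-3) = -4*(-3) = 12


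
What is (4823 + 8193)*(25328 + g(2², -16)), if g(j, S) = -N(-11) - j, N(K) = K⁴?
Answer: 139049928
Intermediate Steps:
g(j, S) = -14641 - j (g(j, S) = -1*(-11)⁴ - j = -1*14641 - j = -14641 - j)
(4823 + 8193)*(25328 + g(2², -16)) = (4823 + 8193)*(25328 + (-14641 - 1*2²)) = 13016*(25328 + (-14641 - 1*4)) = 13016*(25328 + (-14641 - 4)) = 13016*(25328 - 14645) = 13016*10683 = 139049928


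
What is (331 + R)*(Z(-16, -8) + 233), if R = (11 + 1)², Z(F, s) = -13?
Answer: 104500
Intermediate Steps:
R = 144 (R = 12² = 144)
(331 + R)*(Z(-16, -8) + 233) = (331 + 144)*(-13 + 233) = 475*220 = 104500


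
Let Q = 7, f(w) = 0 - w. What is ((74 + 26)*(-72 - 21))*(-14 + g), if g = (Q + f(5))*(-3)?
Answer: 186000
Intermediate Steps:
f(w) = -w
g = -6 (g = (7 - 1*5)*(-3) = (7 - 5)*(-3) = 2*(-3) = -6)
((74 + 26)*(-72 - 21))*(-14 + g) = ((74 + 26)*(-72 - 21))*(-14 - 6) = (100*(-93))*(-20) = -9300*(-20) = 186000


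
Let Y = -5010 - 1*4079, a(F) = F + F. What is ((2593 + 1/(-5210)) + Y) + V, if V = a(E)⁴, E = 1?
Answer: -33760801/5210 ≈ -6480.0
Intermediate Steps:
a(F) = 2*F
Y = -9089 (Y = -5010 - 4079 = -9089)
V = 16 (V = (2*1)⁴ = 2⁴ = 16)
((2593 + 1/(-5210)) + Y) + V = ((2593 + 1/(-5210)) - 9089) + 16 = ((2593 - 1/5210) - 9089) + 16 = (13509529/5210 - 9089) + 16 = -33844161/5210 + 16 = -33760801/5210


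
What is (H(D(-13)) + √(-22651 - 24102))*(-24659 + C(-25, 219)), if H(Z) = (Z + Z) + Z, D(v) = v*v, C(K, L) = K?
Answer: -12514788 - 24684*I*√46753 ≈ -1.2515e+7 - 5.3373e+6*I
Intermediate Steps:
D(v) = v²
H(Z) = 3*Z (H(Z) = 2*Z + Z = 3*Z)
(H(D(-13)) + √(-22651 - 24102))*(-24659 + C(-25, 219)) = (3*(-13)² + √(-22651 - 24102))*(-24659 - 25) = (3*169 + √(-46753))*(-24684) = (507 + I*√46753)*(-24684) = -12514788 - 24684*I*√46753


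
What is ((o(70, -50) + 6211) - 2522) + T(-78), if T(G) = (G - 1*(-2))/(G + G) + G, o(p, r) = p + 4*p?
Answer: 154498/39 ≈ 3961.5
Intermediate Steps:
o(p, r) = 5*p
T(G) = G + (2 + G)/(2*G) (T(G) = (G + 2)/((2*G)) + G = (2 + G)*(1/(2*G)) + G = (2 + G)/(2*G) + G = G + (2 + G)/(2*G))
((o(70, -50) + 6211) - 2522) + T(-78) = ((5*70 + 6211) - 2522) + (½ - 78 + 1/(-78)) = ((350 + 6211) - 2522) + (½ - 78 - 1/78) = (6561 - 2522) - 3023/39 = 4039 - 3023/39 = 154498/39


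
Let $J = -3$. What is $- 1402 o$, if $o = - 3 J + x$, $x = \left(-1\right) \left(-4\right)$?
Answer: $-18226$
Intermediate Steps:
$x = 4$
$o = 13$ ($o = \left(-3\right) \left(-3\right) + 4 = 9 + 4 = 13$)
$- 1402 o = \left(-1402\right) 13 = -18226$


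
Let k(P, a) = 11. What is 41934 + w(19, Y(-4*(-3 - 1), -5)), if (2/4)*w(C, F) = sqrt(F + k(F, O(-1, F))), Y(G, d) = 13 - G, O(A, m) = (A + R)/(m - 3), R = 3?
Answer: 41934 + 4*sqrt(2) ≈ 41940.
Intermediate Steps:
O(A, m) = (3 + A)/(-3 + m) (O(A, m) = (A + 3)/(m - 3) = (3 + A)/(-3 + m))
w(C, F) = 2*sqrt(11 + F) (w(C, F) = 2*sqrt(F + 11) = 2*sqrt(11 + F))
41934 + w(19, Y(-4*(-3 - 1), -5)) = 41934 + 2*sqrt(11 + (13 - (-4)*(-3 - 1))) = 41934 + 2*sqrt(11 + (13 - (-4)*(-4))) = 41934 + 2*sqrt(11 + (13 - 1*16)) = 41934 + 2*sqrt(11 + (13 - 16)) = 41934 + 2*sqrt(11 - 3) = 41934 + 2*sqrt(8) = 41934 + 2*(2*sqrt(2)) = 41934 + 4*sqrt(2)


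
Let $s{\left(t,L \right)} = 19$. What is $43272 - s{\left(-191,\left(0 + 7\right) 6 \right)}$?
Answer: $43253$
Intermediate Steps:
$43272 - s{\left(-191,\left(0 + 7\right) 6 \right)} = 43272 - 19 = 43253$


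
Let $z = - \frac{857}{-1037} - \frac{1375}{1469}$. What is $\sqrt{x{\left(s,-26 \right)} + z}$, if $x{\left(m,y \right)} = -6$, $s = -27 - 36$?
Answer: $\frac{14 i \sqrt{72336417205}}{1523353} \approx 2.4718 i$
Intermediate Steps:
$s = -63$ ($s = -27 - 36 = -63$)
$z = - \frac{166942}{1523353}$ ($z = \left(-857\right) \left(- \frac{1}{1037}\right) - \frac{1375}{1469} = \frac{857}{1037} - \frac{1375}{1469} = - \frac{166942}{1523353} \approx -0.10959$)
$\sqrt{x{\left(s,-26 \right)} + z} = \sqrt{-6 - \frac{166942}{1523353}} = \sqrt{- \frac{9307060}{1523353}} = \frac{14 i \sqrt{72336417205}}{1523353}$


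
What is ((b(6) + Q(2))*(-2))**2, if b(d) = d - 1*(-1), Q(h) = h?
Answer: 324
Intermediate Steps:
b(d) = 1 + d (b(d) = d + 1 = 1 + d)
((b(6) + Q(2))*(-2))**2 = (((1 + 6) + 2)*(-2))**2 = ((7 + 2)*(-2))**2 = (9*(-2))**2 = (-18)**2 = 324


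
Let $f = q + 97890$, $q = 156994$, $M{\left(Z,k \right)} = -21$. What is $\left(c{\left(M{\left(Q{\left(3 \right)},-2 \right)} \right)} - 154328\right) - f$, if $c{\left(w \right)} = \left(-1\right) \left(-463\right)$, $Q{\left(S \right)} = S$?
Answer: $-408749$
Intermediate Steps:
$c{\left(w \right)} = 463$
$f = 254884$ ($f = 156994 + 97890 = 254884$)
$\left(c{\left(M{\left(Q{\left(3 \right)},-2 \right)} \right)} - 154328\right) - f = \left(463 - 154328\right) - 254884 = -153865 - 254884 = -408749$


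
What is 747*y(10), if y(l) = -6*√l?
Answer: -4482*√10 ≈ -14173.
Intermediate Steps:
747*y(10) = 747*(-6*√10) = -4482*√10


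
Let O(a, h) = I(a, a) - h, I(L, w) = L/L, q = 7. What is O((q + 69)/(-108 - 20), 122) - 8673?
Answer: -8794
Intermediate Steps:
I(L, w) = 1
O(a, h) = 1 - h
O((q + 69)/(-108 - 20), 122) - 8673 = (1 - 1*122) - 8673 = (1 - 122) - 8673 = -121 - 8673 = -8794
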